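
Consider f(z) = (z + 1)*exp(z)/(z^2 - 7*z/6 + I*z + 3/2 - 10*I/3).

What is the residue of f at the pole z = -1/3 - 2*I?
Write f(z) = P(z)/Q(z) with P(z) = (z + 1)*exp(z) and Q(z) = z^2 - 7*z/6 + I*z + 3/2 - 10*I/3.
The denominator factors as Q(z) = (z + 1/3 + 2*I)*(z - 3/2 - I), so z = -1/3 - 2*I is a simple zero of Q and P is analytic there; z = -1/3 - 2*I is therefore a simple pole and
  Res(f, z₀) = P(z₀)/Q'(z₀).

Q'(z) = 2*z - 7/6 + I, so Q'(-1/3 - 2*I) = -11/6 - 3*I.
P(-1/3 - 2*I) = (2/3 - 2*I)*exp(-1/3 - 2*I).

Res(f, -1/3 - 2*I) = ((2/3 - 2*I)*exp(-1/3 - 2*I))/(-11/6 - 3*I) = (172/445 + 204*I/445)*exp(-1/3 - 2*I)

Final answer: (172/445 + 204*I/445)*exp(-1/3 - 2*I)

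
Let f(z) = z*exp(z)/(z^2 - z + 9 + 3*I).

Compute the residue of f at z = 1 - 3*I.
(19/37 + 3*I/37)*exp(1 - 3*I)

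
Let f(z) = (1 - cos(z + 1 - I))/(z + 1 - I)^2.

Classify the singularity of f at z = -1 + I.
removable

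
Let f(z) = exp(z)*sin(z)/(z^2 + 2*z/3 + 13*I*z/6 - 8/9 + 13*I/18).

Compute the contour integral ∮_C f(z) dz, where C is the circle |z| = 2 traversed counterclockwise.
By the residue theorem, ∮_C f(z) dz = 2πi · (sum of the residues of f at the poles inside |z| = 2).

The denominator factors as (z + 1/3 + 3*I/2)*(z + 1/3 + 2*I/3), so the singularities of f are simple poles at z = -1/3 - 3*I/2, z = -1/3 - 2*I/3.
  |-1/3 - 3*I/2|² = 85/36 < 4 = 2², so this pole is inside the contour.
  |-1/3 - 2*I/3|² = 5/9 < 4 = 2², so this pole is inside the contour.

With P(z) = exp(z)*sin(z) and Q(z) = z^2 + 2*z/3 + 13*I*z/6 - 8/9 + 13*I/18, each pole is simple, so Res(f, z₀) = P(z₀)/Q'(z₀) with Q'(z) = 2*z + 2/3 + 13*I/6.
  Res(f, -1/3 - 3*I/2) = P(-1/3 - 3*I/2)/Q'(-1/3 - 3*I/2) = (-exp(-1/3 - 3*I/2)*sin(1/3 + 3*I/2))/(-5*I/6) = -6*I*exp(-1/3 - 3*I/2)*sin(1/3 + 3*I/2)/5
  Res(f, -1/3 - 2*I/3) = P(-1/3 - 2*I/3)/Q'(-1/3 - 2*I/3) = (-exp(-1/3 - 2*I/3)*sin(1/3 + 2*I/3))/(5*I/6) = 6*I*exp(-1/3 - 2*I/3)*sin(1/3 + 2*I/3)/5

Sum of residues inside C: -6*I*exp(-1/3 - 3*I/2)*sin(1/3 + 3*I/2)/5 + 6*I*exp(-1/3 - 2*I/3)*sin(1/3 + 2*I/3)/5
∮_C f(z) dz = 2πi · (-6*I*exp(-1/3 - 3*I/2)*sin(1/3 + 3*I/2)/5 + 6*I*exp(-1/3 - 2*I/3)*sin(1/3 + 2*I/3)/5) = 12*pi*exp(-1/3 - 3*I/2)*sin(1/3 + 3*I/2)/5 - 12*pi*exp(-1/3 - 2*I/3)*sin(1/3 + 2*I/3)/5

Final answer: 12*pi*exp(-1/3 - 3*I/2)*sin(1/3 + 3*I/2)/5 - 12*pi*exp(-1/3 - 2*I/3)*sin(1/3 + 2*I/3)/5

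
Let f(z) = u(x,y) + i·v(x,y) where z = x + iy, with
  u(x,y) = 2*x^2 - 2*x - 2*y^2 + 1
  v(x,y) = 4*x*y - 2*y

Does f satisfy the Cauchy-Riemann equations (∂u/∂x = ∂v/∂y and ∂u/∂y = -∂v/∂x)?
∂u/∂x = 4*x - 2
∂v/∂y = 4*x - 2
∂u/∂y = -4*y
∂v/∂x = 4*y
∂u/∂x = ∂v/∂y and ∂u/∂y = -∂v/∂x hold identically; f is analytic.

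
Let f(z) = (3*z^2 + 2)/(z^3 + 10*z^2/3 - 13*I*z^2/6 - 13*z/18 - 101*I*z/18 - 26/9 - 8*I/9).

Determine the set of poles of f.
The singularities of f are the zeros of the denominator. Factoring,
  z^3 + 10*z^2/3 - 13*I*z^2/6 - 13*z/18 - 101*I*z/18 - 26/9 - 8*I/9 = (z - 1/3 - I)*(z + 2/3 - 2*I/3)*(z + 3 - I/2)
so the candidates are z = 1/3 + I, z = -2/3 + 2*I/3, z = -3 + I/2.

Check the numerator P(z) = 3*z^2 + 2 at each one:
  P(1/3 + I) = -2/3 + 2*I ≠ 0, so z = 1/3 + I is a (simple) pole.
  P(-2/3 + 2*I/3) = 2 - 8*I/3 ≠ 0, so z = -2/3 + 2*I/3 is a (simple) pole.
  P(-3 + I/2) = 113/4 - 9*I ≠ 0, so z = -3 + I/2 is a (simple) pole.

Poles of f: {-3 + I/2, -2/3 + 2*I/3, 1/3 + I}

Final answer: {-3 + I/2, -2/3 + 2*I/3, 1/3 + I}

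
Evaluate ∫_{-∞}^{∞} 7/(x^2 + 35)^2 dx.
sqrt(35)*pi/350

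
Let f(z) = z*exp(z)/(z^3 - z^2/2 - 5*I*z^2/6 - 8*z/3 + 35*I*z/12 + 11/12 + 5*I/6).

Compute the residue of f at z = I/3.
(1116/16393 - 1056*I/16393)*exp(I/3)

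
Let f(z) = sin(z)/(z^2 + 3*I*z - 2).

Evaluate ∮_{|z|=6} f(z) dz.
-2*I*pi*sinh(1) + 2*I*pi*sinh(2)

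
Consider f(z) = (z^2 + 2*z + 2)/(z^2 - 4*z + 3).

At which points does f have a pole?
The singularities of f are the zeros of the denominator. Factoring,
  z^2 - 4*z + 3 = (z - 1)*(z - 3)
so the candidates are z = 1, z = 3.

Check the numerator P(z) = z^2 + 2*z + 2 at each one:
  P(1) = 5 ≠ 0, so z = 1 is a (simple) pole.
  P(3) = 17 ≠ 0, so z = 3 is a (simple) pole.

Poles of f: {1, 3}

Final answer: {1, 3}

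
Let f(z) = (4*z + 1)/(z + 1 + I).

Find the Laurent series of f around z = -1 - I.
(-3 - 4*I)/(z + 1 + I) + 4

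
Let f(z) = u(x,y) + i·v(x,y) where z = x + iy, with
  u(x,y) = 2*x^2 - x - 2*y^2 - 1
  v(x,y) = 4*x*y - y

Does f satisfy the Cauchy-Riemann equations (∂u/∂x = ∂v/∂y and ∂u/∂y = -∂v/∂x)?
∂u/∂x = 4*x - 1
∂v/∂y = 4*x - 1
∂u/∂y = -4*y
∂v/∂x = 4*y
∂u/∂x = ∂v/∂y and ∂u/∂y = -∂v/∂x hold identically; f is analytic.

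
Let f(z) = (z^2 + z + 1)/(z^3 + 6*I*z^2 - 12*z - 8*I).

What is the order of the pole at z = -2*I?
3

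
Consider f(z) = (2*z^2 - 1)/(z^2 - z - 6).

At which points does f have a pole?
{-2, 3}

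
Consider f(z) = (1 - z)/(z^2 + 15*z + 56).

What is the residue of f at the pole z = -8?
Write f(z) = P(z)/Q(z) with P(z) = 1 - z and Q(z) = z^2 + 15*z + 56.
The denominator factors as Q(z) = (z + 7)*(z + 8), so z = -8 is a simple zero of Q and P is analytic there; z = -8 is therefore a simple pole and
  Res(f, z₀) = P(z₀)/Q'(z₀).

Q'(z) = 2*z + 15, so Q'(-8) = -1.
P(-8) = 9.

Res(f, -8) = (9)/(-1) = -9

Final answer: -9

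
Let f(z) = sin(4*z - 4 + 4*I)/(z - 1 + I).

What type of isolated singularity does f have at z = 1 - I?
Let u = z - 1 + I. The argument of sin is 4*z - 4 + 4*I = 4u, so
  f = sin(4u)/u = ((4u) - (4u)^3/6 + ...)/u = 4 - (32/3)*u^2 + ...
The Laurent expansion about u = 0 has no negative powers; equivalently lim_{z→1 - I} f(z) = 4 exists and is finite.
So the singularity is removable.

Final answer: removable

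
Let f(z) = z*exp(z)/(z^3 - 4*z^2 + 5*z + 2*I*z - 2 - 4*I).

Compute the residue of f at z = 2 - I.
(-1/4 + 3*I/4)*exp(2 - I)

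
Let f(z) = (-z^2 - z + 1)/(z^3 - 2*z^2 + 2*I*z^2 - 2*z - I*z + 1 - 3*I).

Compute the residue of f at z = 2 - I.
Write f(z) = P(z)/Q(z) with P(z) = -z^2 - z + 1 and Q(z) = z^3 - 2*z^2 + 2*I*z^2 - 2*z - I*z + 1 - 3*I.
The denominator factors as Q(z) = (z + 1)*(z - 1 + I)*(z - 2 + I), so z = 2 - I is a simple zero of Q and P is analytic there; z = 2 - I is therefore a simple pole and
  Res(f, z₀) = P(z₀)/Q'(z₀).

Q'(z) = 3*z^2 - 4*z + 4*I*z - 2 - I, so Q'(2 - I) = 3 - I.
P(2 - I) = -4 + 5*I.

Res(f, 2 - I) = (-4 + 5*I)/(3 - I) = -17/10 + 11*I/10

Final answer: -17/10 + 11*I/10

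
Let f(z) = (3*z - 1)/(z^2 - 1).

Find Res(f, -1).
Write f(z) = P(z)/Q(z) with P(z) = 3*z - 1 and Q(z) = z^2 - 1.
The denominator factors as Q(z) = (z + 1)*(z - 1), so z = -1 is a simple zero of Q and P is analytic there; z = -1 is therefore a simple pole and
  Res(f, z₀) = P(z₀)/Q'(z₀).

Q'(z) = 2*z, so Q'(-1) = -2.
P(-1) = -4.

Res(f, -1) = (-4)/(-2) = 2

Final answer: 2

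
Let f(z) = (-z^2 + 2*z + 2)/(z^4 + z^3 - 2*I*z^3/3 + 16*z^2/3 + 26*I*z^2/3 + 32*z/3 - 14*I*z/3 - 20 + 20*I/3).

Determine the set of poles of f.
The singularities of f are the zeros of the denominator. Factoring,
  z^4 + z^3 - 2*I*z^3/3 + 16*z^2/3 + 26*I*z^2/3 + 32*z/3 - 14*I*z/3 - 20 + 20*I/3 = (z - 1 + I/3)*(z - 1 + 3*I)*(z + 1 - 2*I)*(z + 2 - 2*I)
so the candidates are z = 1 - I/3, z = 1 - 3*I, z = -1 + 2*I, z = -2 + 2*I.

Check the numerator P(z) = -z^2 + 2*z + 2 at each one:
  P(1 - I/3) = 28/9 ≠ 0, so z = 1 - I/3 is a (simple) pole.
  P(1 - 3*I) = 12 ≠ 0, so z = 1 - 3*I is a (simple) pole.
  P(-1 + 2*I) = 3 + 8*I ≠ 0, so z = -1 + 2*I is a (simple) pole.
  P(-2 + 2*I) = -2 + 12*I ≠ 0, so z = -2 + 2*I is a (simple) pole.

Poles of f: {-2 + 2*I, -1 + 2*I, 1 - 3*I, 1 - I/3}

Final answer: {-2 + 2*I, -1 + 2*I, 1 - 3*I, 1 - I/3}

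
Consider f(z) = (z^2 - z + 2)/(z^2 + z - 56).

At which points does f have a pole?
The singularities of f are the zeros of the denominator. Factoring,
  z^2 + z - 56 = (z + 8)*(z - 7)
so the candidates are z = -8, z = 7.

Check the numerator P(z) = z^2 - z + 2 at each one:
  P(-8) = 74 ≠ 0, so z = -8 is a (simple) pole.
  P(7) = 44 ≠ 0, so z = 7 is a (simple) pole.

Poles of f: {-8, 7}

Final answer: {-8, 7}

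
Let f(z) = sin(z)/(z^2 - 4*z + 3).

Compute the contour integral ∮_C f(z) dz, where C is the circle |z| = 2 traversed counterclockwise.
By the residue theorem, ∮_C f(z) dz = 2πi · (sum of the residues of f at the poles inside |z| = 2).

The denominator factors as (z - 3)*(z - 1), so the singularities of f are simple poles at z = 3, z = 1.
  |3|² = 9 > 4 = 2², so this pole is outside the contour.
  |1|² = 1 < 4 = 2², so this pole is inside the contour.

With P(z) = sin(z) and Q(z) = z^2 - 4*z + 3, each pole is simple, so Res(f, z₀) = P(z₀)/Q'(z₀) with Q'(z) = 2*z - 4.
  Res(f, 1) = P(1)/Q'(1) = (sin(1))/(-2) = -sin(1)/2

∮_C f(z) dz = 2πi · (-sin(1)/2) = -I*pi*sin(1)

Final answer: -I*pi*sin(1)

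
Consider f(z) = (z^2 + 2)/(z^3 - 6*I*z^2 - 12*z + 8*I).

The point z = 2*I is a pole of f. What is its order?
3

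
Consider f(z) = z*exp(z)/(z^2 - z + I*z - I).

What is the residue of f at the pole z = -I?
(1/2 + I/2)*exp(-I)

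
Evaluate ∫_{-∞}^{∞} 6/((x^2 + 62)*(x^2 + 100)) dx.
Let f(z) = 6/((z^2 + 62)*(z^2 + 100)). The denominator has no real zeros and deg Q - deg P = 4 ≥ 2, so the integral of f over the upper semicircle |z| = R tends to 0 as R → ∞. Closing the contour in the upper half-plane,
  ∫_{-∞}^{∞} f(x) dx = 2πi · Σ Res(f, z_k)  over the poles with Im z_k > 0.

Zeros of the denominator: z^2 + 62 = 0 gives z = ±sqrt(62)*I; z^2 + 100 = 0 gives z = ±10*I.
Upper half-plane: z = 10*I, z = sqrt(62)*I (simple).

Each pole is a simple zero of Q(z) = z^4 + 162*z^2 + 6200, so Res(f, z₀) = P(z₀)/Q'(z₀) with P(z) = 6, Q'(z) = 4*z^3 + 324*z:
  Res(f, 10*I) = (6)/(-760*I) = 3*I/380
  Res(f, sqrt(62)*I) = (6)/(76*sqrt(62)*I) = -3*sqrt(62)*I/2356

Sum of residues: 3*I*(31 - 5*sqrt(62))/11780
∫_{-∞}^{∞} f(x) dx = 2πi · (3*I*(31 - 5*sqrt(62))/11780) = 3*pi*(-31 + 5*sqrt(62))/5890

Final answer: 3*pi*(-31 + 5*sqrt(62))/5890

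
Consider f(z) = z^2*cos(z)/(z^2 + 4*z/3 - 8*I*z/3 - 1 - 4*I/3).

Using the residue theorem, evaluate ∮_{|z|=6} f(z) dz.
By the residue theorem, ∮_C f(z) dz = 2πi · (sum of the residues of f at the poles inside |z| = 6).

The denominator factors as (z + 1 - 2*I)*(z + 1/3 - 2*I/3), so the singularities of f are simple poles at z = -1 + 2*I, z = -1/3 + 2*I/3.
  |-1 + 2*I|² = 5 < 36 = 6², so this pole is inside the contour.
  |-1/3 + 2*I/3|² = 5/9 < 36 = 6², so this pole is inside the contour.

With P(z) = z^2*cos(z) and Q(z) = z^2 + 4*z/3 - 8*I*z/3 - 1 - 4*I/3, each pole is simple, so Res(f, z₀) = P(z₀)/Q'(z₀) with Q'(z) = 2*z + 4/3 - 8*I/3.
  Res(f, -1 + 2*I) = P(-1 + 2*I)/Q'(-1 + 2*I) = ((-3 - 4*I)*cos(1 - 2*I))/(-2/3 + 4*I/3) = (-3/2 + 3*I)*cos(1 - 2*I)
  Res(f, -1/3 + 2*I/3) = P(-1/3 + 2*I/3)/Q'(-1/3 + 2*I/3) = ((-1/3 - 4*I/9)*cos(1/3 - 2*I/3))/(2/3 - 4*I/3) = (1/6 - I/3)*cos(1/3 - 2*I/3)

Sum of residues inside C: (1/6 - I/3)*cos(1/3 - 2*I/3) + (-3/2 + 3*I)*cos(1 - 2*I)
∮_C f(z) dz = 2πi · ((1/6 - I/3)*cos(1/3 - 2*I/3) + (-3/2 + 3*I)*cos(1 - 2*I)) = pi*(-6 - 3*I)*cos(1 - 2*I) + pi*(2/3 + I/3)*cos(1/3 - 2*I/3)

Final answer: pi*(-6 - 3*I)*cos(1 - 2*I) + pi*(2/3 + I/3)*cos(1/3 - 2*I/3)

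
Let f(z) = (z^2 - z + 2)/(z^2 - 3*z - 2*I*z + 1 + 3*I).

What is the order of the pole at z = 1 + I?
Factor the denominator:
  z^2 - 3*z - 2*I*z + 1 + 3*I = (z - 1 - I)*(z - 2 - I)

The numerator P(z) = z^2 - z + 2 has P(1 + I) = 1 + I ≠ 0, so no factor of (z - 1 - I) cancels.
Near z = 1 + I we can therefore write f(z) = g(z)/(z - 1 - I) with g analytic at 1 + I and g(1 + I) ≠ 0 (g is the numerator divided by the remaining denominator factors).

Hence z = 1 + I is a pole of order 1.

Final answer: 1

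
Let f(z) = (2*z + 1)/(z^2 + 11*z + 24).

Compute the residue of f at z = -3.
Write f(z) = P(z)/Q(z) with P(z) = 2*z + 1 and Q(z) = z^2 + 11*z + 24.
The denominator factors as Q(z) = (z + 3)*(z + 8), so z = -3 is a simple zero of Q and P is analytic there; z = -3 is therefore a simple pole and
  Res(f, z₀) = P(z₀)/Q'(z₀).

Q'(z) = 2*z + 11, so Q'(-3) = 5.
P(-3) = -5.

Res(f, -3) = (-5)/(5) = -1

Final answer: -1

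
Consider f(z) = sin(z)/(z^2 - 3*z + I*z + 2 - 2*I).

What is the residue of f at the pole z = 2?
(1/2 - I/2)*sin(2)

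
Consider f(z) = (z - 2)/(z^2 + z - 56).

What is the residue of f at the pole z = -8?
Write f(z) = P(z)/Q(z) with P(z) = z - 2 and Q(z) = z^2 + z - 56.
The denominator factors as Q(z) = (z - 7)*(z + 8), so z = -8 is a simple zero of Q and P is analytic there; z = -8 is therefore a simple pole and
  Res(f, z₀) = P(z₀)/Q'(z₀).

Q'(z) = 2*z + 1, so Q'(-8) = -15.
P(-8) = -10.

Res(f, -8) = (-10)/(-15) = 2/3

Final answer: 2/3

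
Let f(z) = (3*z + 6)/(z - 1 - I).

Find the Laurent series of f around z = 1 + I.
Put w = z - (1 + I), i.e. z = w + 1 + I. The denominator is w, so it suffices to rewrite the numerator in powers of w.

P(z) = 3*z + 6
P(w + 1 + I) = 9 + 3*I + 3*w

Dividing each term by w:
  f = (9 + 3*I)/w + 3

Substituting back w = z - 1 - I:
  f(z) = (9 + 3*I)/(z - 1 - I) + 3

The series is finite because the numerator is a polynomial; the negative powers form the principal part, and the coefficient of 1/(z - 1 - I) gives Res(f, 1 + I) = 9 + 3*I.

Final answer: (9 + 3*I)/(z - 1 - I) + 3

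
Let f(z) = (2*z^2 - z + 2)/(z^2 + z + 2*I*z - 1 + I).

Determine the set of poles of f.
{-1 - I, -I}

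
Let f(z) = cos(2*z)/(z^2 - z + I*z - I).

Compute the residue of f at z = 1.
(1/2 - I/2)*cos(2)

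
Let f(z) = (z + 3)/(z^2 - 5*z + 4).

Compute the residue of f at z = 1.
Write f(z) = P(z)/Q(z) with P(z) = z + 3 and Q(z) = z^2 - 5*z + 4.
The denominator factors as Q(z) = (z - 1)*(z - 4), so z = 1 is a simple zero of Q and P is analytic there; z = 1 is therefore a simple pole and
  Res(f, z₀) = P(z₀)/Q'(z₀).

Q'(z) = 2*z - 5, so Q'(1) = -3.
P(1) = 4.

Res(f, 1) = (4)/(-3) = -4/3

Final answer: -4/3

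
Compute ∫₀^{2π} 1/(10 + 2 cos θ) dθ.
Let J = ∫₀^{2π} dθ/(10 + 2 cos θ).
Put z = e^{iθ}: then cos θ = (z + 1/z)/2, dθ = dz/(iz), and z runs once counterclockwise around |z| = 1:
  J = ∮_{|z|=1} 1/(10 + 2*(z + 1/z)/2) · dz/(iz) = (2/i) ∮_{|z|=1} dz/(2*z^2 + 20*z + 2).
The roots of 2*z^2 + 20*z + 2 are z = (-10 ± sqrt(10^2 - 2^2))/2, with sqrt(96) = 4*sqrt(6); their product is 1, so only z₊ = -5 + 2*sqrt(6) lies inside the unit circle (z₋ = -5 - 2*sqrt(6) lies outside).
z₊ is a simple zero of q(z) = 2*z^2 + 20*z + 2, so Res(1/q, z₊) = 1/q'(z₊) with q'(z) = 4*z + 20; and q'(z₊) = 2*(z₊ - z₋) = 8*sqrt(6).
Therefore J = (2/i) · 2πi · 1/(8*sqrt(6)) = 2*pi/(4*sqrt(6)) = sqrt(6)*pi/12

Final answer: sqrt(6)*pi/12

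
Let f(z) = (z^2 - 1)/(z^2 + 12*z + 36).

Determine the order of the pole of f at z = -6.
2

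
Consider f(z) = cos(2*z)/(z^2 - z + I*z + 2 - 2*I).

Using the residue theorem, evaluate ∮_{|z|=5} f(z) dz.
By the residue theorem, ∮_C f(z) dz = 2πi · (sum of the residues of f at the poles inside |z| = 5).

The denominator factors as (z - 1 - I)*(z + 2*I), so the singularities of f are simple poles at z = 1 + I, z = -2*I.
  |1 + I|² = 2 < 25 = 5², so this pole is inside the contour.
  |-2*I|² = 4 < 25 = 5², so this pole is inside the contour.

With P(z) = cos(2*z) and Q(z) = z^2 - z + I*z + 2 - 2*I, each pole is simple, so Res(f, z₀) = P(z₀)/Q'(z₀) with Q'(z) = 2*z - 1 + I.
  Res(f, 1 + I) = P(1 + I)/Q'(1 + I) = (cos(2 + 2*I))/(1 + 3*I) = (1/10 - 3*I/10)*cos(2 + 2*I)
  Res(f, -2*I) = P(-2*I)/Q'(-2*I) = (cosh(4))/(-1 - 3*I) = (-1/10 + 3*I/10)*cosh(4)

Sum of residues inside C: (1/10 - 3*I/10)*cos(2 + 2*I) + (-1/10 + 3*I/10)*cosh(4)
∮_C f(z) dz = 2πi · ((1/10 - 3*I/10)*cos(2 + 2*I) + (-1/10 + 3*I/10)*cosh(4)) = pi*(-3/5 - I/5)*cosh(4) + pi*(3/5 + I/5)*cos(2 + 2*I)

Final answer: pi*(-3/5 - I/5)*cosh(4) + pi*(3/5 + I/5)*cos(2 + 2*I)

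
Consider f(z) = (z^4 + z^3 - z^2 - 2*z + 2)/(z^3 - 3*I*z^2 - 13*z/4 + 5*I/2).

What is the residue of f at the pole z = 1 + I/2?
Write f(z) = P(z)/Q(z) with P(z) = z^4 + z^3 - z^2 - 2*z + 2 and Q(z) = z^3 - 3*I*z^2 - 13*z/4 + 5*I/2.
The denominator factors as Q(z) = (z + 1 - I/2)*(z - 2*I)*(z - 1 - I/2), so z = 1 + I/2 is a simple zero of Q and P is analytic there; z = 1 + I/2 is therefore a simple pole and
  Res(f, z₀) = P(z₀)/Q'(z₀).

Q'(z) = 3*z^2 - 6*I*z - 13/4, so Q'(1 + I/2) = 2 - 3*I.
P(1 + I/2) = -15/16 + 7*I/8.

Res(f, 1 + I/2) = (-15/16 + 7*I/8)/(2 - 3*I) = -9/26 - 17*I/208

Final answer: -9/26 - 17*I/208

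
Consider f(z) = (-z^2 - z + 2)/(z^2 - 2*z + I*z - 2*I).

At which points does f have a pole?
The singularities of f are the zeros of the denominator. Factoring,
  z^2 - 2*z + I*z - 2*I = (z - 2)*(z + I)
so the candidates are z = 2, z = -I.

Check the numerator P(z) = -z^2 - z + 2 at each one:
  P(2) = -4 ≠ 0, so z = 2 is a (simple) pole.
  P(-I) = 3 + I ≠ 0, so z = -I is a (simple) pole.

Poles of f: {-I, 2}

Final answer: {-I, 2}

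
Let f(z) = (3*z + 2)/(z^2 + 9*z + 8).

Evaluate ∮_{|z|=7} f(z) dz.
By the residue theorem, ∮_C f(z) dz = 2πi · (sum of the residues of f at the poles inside |z| = 7).

The denominator factors as (z + 1)*(z + 8), so the singularities of f are simple poles at z = -1, z = -8.
  |-1|² = 1 < 49 = 7², so this pole is inside the contour.
  |-8|² = 64 > 49 = 7², so this pole is outside the contour.

With P(z) = 3*z + 2 and Q(z) = z^2 + 9*z + 8, each pole is simple, so Res(f, z₀) = P(z₀)/Q'(z₀) with Q'(z) = 2*z + 9.
  Res(f, -1) = P(-1)/Q'(-1) = (-1)/(7) = -1/7

∮_C f(z) dz = 2πi · (-1/7) = -2*I*pi/7

Final answer: -2*I*pi/7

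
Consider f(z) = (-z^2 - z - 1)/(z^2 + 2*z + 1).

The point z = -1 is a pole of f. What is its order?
2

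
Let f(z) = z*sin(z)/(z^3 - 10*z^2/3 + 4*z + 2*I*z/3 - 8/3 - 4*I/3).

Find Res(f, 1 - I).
Write f(z) = P(z)/Q(z) with P(z) = z*sin(z) and Q(z) = z^3 - 10*z^2/3 + 4*z + 2*I*z/3 - 8/3 - 4*I/3.
The denominator factors as Q(z) = (z - 1 + I)*(z - 2)*(z - 1/3 - I), so z = 1 - I is a simple zero of Q and P is analytic there; z = 1 - I is therefore a simple pole and
  Res(f, z₀) = P(z₀)/Q'(z₀).

Q'(z) = 3*z^2 - 20*z/3 + 4 + 2*I/3, so Q'(1 - I) = -8/3 + 4*I/3.
P(1 - I) = (1 - I)*sin(1 - I).

Res(f, 1 - I) = ((1 - I)*sin(1 - I))/(-8/3 + 4*I/3) = (-9/20 + 3*I/20)*sin(1 - I)

Final answer: (-9/20 + 3*I/20)*sin(1 - I)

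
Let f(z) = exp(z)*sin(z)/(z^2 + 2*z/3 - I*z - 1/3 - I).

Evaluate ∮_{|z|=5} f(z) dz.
By the residue theorem, ∮_C f(z) dz = 2πi · (sum of the residues of f at the poles inside |z| = 5).

The denominator factors as (z + 1)*(z - 1/3 - I), so the singularities of f are simple poles at z = -1, z = 1/3 + I.
  |-1|² = 1 < 25 = 5², so this pole is inside the contour.
  |1/3 + I|² = 10/9 < 25 = 5², so this pole is inside the contour.

With P(z) = exp(z)*sin(z) and Q(z) = z^2 + 2*z/3 - I*z - 1/3 - I, each pole is simple, so Res(f, z₀) = P(z₀)/Q'(z₀) with Q'(z) = 2*z + 2/3 - I.
  Res(f, -1) = P(-1)/Q'(-1) = (-exp(-1)*sin(1))/(-4/3 - I) = (12/25 - 9*I/25)*exp(-1)*sin(1)
  Res(f, 1/3 + I) = P(1/3 + I)/Q'(1/3 + I) = (exp(1/3 + I)*sin(1/3 + I))/(4/3 + I) = (12/25 - 9*I/25)*exp(1/3 + I)*sin(1/3 + I)

Sum of residues inside C: (12/25 - 9*I/25)*exp(-1)*sin(1) + (12/25 - 9*I/25)*exp(1/3 + I)*sin(1/3 + I)
∮_C f(z) dz = 2πi · ((12/25 - 9*I/25)*exp(-1)*sin(1) + (12/25 - 9*I/25)*exp(1/3 + I)*sin(1/3 + I)) = pi*(18/25 + 24*I/25)*exp(1/3 + I)*sin(1/3 + I) + pi*(18/25 + 24*I/25)*exp(-1)*sin(1)

Final answer: pi*(18/25 + 24*I/25)*exp(1/3 + I)*sin(1/3 + I) + pi*(18/25 + 24*I/25)*exp(-1)*sin(1)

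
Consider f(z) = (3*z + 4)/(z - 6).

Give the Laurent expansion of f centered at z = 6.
Put w = z - (6), i.e. z = w + 6. The denominator is w, so it suffices to rewrite the numerator in powers of w.

P(z) = 3*z + 4
P(w + 6) = 22 + 3*w

Dividing each term by w:
  f = 22/w + 3

Substituting back w = z - 6:
  f(z) = 22/(z - 6) + 3

The series is finite because the numerator is a polynomial; the negative powers form the principal part, and the coefficient of 1/(z - 6) gives Res(f, 6) = 22.

Final answer: 22/(z - 6) + 3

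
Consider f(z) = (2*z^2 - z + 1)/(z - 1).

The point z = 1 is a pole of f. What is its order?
1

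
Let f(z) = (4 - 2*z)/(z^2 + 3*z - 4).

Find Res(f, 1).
2/5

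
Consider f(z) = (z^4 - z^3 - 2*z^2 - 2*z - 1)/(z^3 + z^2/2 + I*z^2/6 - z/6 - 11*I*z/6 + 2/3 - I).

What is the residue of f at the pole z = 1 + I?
-93/61 + 47*I/61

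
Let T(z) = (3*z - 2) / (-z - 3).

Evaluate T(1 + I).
Substitute z = 1 + I:
  numerator:   3*(1 + I) - 2 = 1 + 3*I
  denominator: -(1 + I) - 3 = -4 - I
T(1 + I) = (1 + 3*I)/(-4 - I); multiplying numerator and denominator by the conjugate -4 + I gives (-7 - 11*I)/17 = -7/17 - 11*I/17

Final answer: -7/17 - 11*I/17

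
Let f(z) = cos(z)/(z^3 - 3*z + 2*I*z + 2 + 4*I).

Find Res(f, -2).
(9/85 - 2*I/85)*cos(2)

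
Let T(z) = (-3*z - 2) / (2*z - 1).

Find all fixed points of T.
{-1/2 - sqrt(3)*I/2, -1/2 + sqrt(3)*I/2}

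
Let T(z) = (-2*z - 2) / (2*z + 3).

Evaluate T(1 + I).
Substitute z = 1 + I:
  numerator:   -2*(1 + I) - 2 = -4 - 2*I
  denominator: 2*(1 + I) + 3 = 5 + 2*I
T(1 + I) = (-4 - 2*I)/(5 + 2*I); multiplying numerator and denominator by the conjugate 5 - 2*I gives (-24 - 2*I)/29 = -24/29 - 2*I/29

Final answer: -24/29 - 2*I/29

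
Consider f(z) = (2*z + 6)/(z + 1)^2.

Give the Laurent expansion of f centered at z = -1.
Put w = z - (-1), i.e. z = w - 1. The denominator is w^2, so it suffices to rewrite the numerator in powers of w.

P(z) = 2*z + 6
P(w - 1) = 4 + 2*w

Dividing each term by w^2:
  f = 4/w^2 + 2/w

Substituting back w = z + 1:
  f(z) = 4/(z + 1)^2 + 2/(z + 1)

The series is finite because the numerator is a polynomial; the negative powers form the principal part, and the coefficient of 1/(z + 1) gives Res(f, -1) = 2.

Final answer: 4/(z + 1)^2 + 2/(z + 1)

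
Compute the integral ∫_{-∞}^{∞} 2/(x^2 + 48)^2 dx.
Let f(z) = 2/(z^2 + 48)^2. The denominator has no real zeros and deg Q - deg P = 4 ≥ 2, so the integral of f over the upper semicircle |z| = R tends to 0 as R → ∞. Closing the contour in the upper half-plane,
  ∫_{-∞}^{∞} f(x) dx = 2πi · Σ Res(f, z_k)  over the poles with Im z_k > 0.

Zeros of the denominator: z^2 + 48 = 0 gives z = ±4*sqrt(3)*I.
Upper half-plane: z = 4*sqrt(3)*I (a pole of order 2).

Write f(z) = g(z)/(z - 4*sqrt(3)*I)^2 with g(z) = 2/(z + 4*sqrt(3)*I)^2. For a double pole, Res(f, z₀) = g'(z₀):
  g'(z) = -4/(z + 4*sqrt(3)*I)^3
  Res(f, 4*sqrt(3)*I) = g'(4*sqrt(3)*I) = -sqrt(3)*I/1152

∫_{-∞}^{∞} f(x) dx = 2πi · (-sqrt(3)*I/1152) = sqrt(3)*pi/576

Final answer: sqrt(3)*pi/576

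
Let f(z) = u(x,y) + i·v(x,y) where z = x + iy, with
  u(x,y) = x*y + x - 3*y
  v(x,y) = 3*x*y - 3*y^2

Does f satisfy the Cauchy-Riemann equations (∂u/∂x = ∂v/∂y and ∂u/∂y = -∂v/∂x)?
∂u/∂x = y + 1
∂v/∂y = 3*x - 6*y
∂u/∂y = x - 3
∂v/∂x = 3*y
∂u/∂x ≠ ∂v/∂y and ∂u/∂y ≠ -∂v/∂x; the Cauchy-Riemann equations are not satisfied, so f is not analytic.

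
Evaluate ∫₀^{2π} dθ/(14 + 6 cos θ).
Let J = ∫₀^{2π} dθ/(14 + 6 cos θ).
Put z = e^{iθ}: then cos θ = (z + 1/z)/2, dθ = dz/(iz), and z runs once counterclockwise around |z| = 1:
  J = ∮_{|z|=1} 1/(14 + 6*(z + 1/z)/2) · dz/(iz) = (2/i) ∮_{|z|=1} dz/(6*z^2 + 28*z + 6).
The roots of 6*z^2 + 28*z + 6 are z = (-14 ± sqrt(14^2 - 6^2))/6, with sqrt(160) = 4*sqrt(10); their product is 1, so only z₊ = -7/3 + 2*sqrt(10)/3 lies inside the unit circle (z₋ = -7/3 - 2*sqrt(10)/3 lies outside).
z₊ is a simple zero of q(z) = 6*z^2 + 28*z + 6, so Res(1/q, z₊) = 1/q'(z₊) with q'(z) = 12*z + 28; and q'(z₊) = 6*(z₊ - z₋) = 8*sqrt(10).
Therefore J = (2/i) · 2πi · 1/(8*sqrt(10)) = 2*pi/(4*sqrt(10)) = sqrt(10)*pi/20

Final answer: sqrt(10)*pi/20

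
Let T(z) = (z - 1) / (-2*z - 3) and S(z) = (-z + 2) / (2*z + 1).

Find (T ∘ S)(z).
(3*z - 1)/(4*z + 7)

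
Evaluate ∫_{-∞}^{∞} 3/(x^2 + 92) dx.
Let f(z) = 3/(z^2 + 92). The denominator has no real zeros and deg Q - deg P = 2 ≥ 2, so the integral of f over the upper semicircle |z| = R tends to 0 as R → ∞. Closing the contour in the upper half-plane,
  ∫_{-∞}^{∞} f(x) dx = 2πi · Σ Res(f, z_k)  over the poles with Im z_k > 0.

Zeros of the denominator: z^2 + 92 = 0 gives z = ±2*sqrt(23)*I.
Upper half-plane: z = 2*sqrt(23)*I (simple).

Each pole is a simple zero of Q(z) = z^2 + 92, so Res(f, z₀) = P(z₀)/Q'(z₀) with P(z) = 3, Q'(z) = 2*z:
  Res(f, 2*sqrt(23)*I) = (3)/(4*sqrt(23)*I) = -3*sqrt(23)*I/92

∫_{-∞}^{∞} f(x) dx = 2πi · (-3*sqrt(23)*I/92) = 3*sqrt(23)*pi/46

Final answer: 3*sqrt(23)*pi/46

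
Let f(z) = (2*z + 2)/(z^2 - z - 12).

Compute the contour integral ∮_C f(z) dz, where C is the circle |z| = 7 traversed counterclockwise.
4*I*pi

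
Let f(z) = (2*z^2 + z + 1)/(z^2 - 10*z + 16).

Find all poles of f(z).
{2, 8}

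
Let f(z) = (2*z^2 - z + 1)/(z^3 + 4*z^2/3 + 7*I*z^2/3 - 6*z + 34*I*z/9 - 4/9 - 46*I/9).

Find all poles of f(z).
The singularities of f are the zeros of the denominator. Factoring,
  z^3 + 4*z^2/3 + 7*I*z^2/3 - 6*z + 34*I*z/9 - 4/9 - 46*I/9 = (z - 2/3 + I)*(z - 1 + I)*(z + 3 + I/3)
so the candidates are z = 2/3 - I, z = 1 - I, z = -3 - I/3.

Check the numerator P(z) = 2*z^2 - z + 1 at each one:
  P(2/3 - I) = -7/9 - 5*I/3 ≠ 0, so z = 2/3 - I is a (simple) pole.
  P(1 - I) = -3*I ≠ 0, so z = 1 - I is a (simple) pole.
  P(-3 - I/3) = 196/9 + 13*I/3 ≠ 0, so z = -3 - I/3 is a (simple) pole.

Poles of f: {-3 - I/3, 2/3 - I, 1 - I}

Final answer: {-3 - I/3, 2/3 - I, 1 - I}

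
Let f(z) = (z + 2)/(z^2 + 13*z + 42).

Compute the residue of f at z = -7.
5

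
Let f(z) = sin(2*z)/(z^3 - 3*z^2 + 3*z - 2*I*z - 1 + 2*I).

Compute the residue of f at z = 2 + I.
-I*sin(4 + 2*I)/4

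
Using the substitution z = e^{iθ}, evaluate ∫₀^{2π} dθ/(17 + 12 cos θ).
Let J = ∫₀^{2π} dθ/(17 + 12 cos θ).
Put z = e^{iθ}: then cos θ = (z + 1/z)/2, dθ = dz/(iz), and z runs once counterclockwise around |z| = 1:
  J = ∮_{|z|=1} 1/(17 + 12*(z + 1/z)/2) · dz/(iz) = (2/i) ∮_{|z|=1} dz/(12*z^2 + 34*z + 12).
The roots of 12*z^2 + 34*z + 12 are z = (-17 ± sqrt(17^2 - 12^2))/12, with sqrt(145) = sqrt(145); their product is 1, so only z₊ = -17/12 + sqrt(145)/12 lies inside the unit circle (z₋ = -17/12 - sqrt(145)/12 lies outside).
z₊ is a simple zero of q(z) = 12*z^2 + 34*z + 12, so Res(1/q, z₊) = 1/q'(z₊) with q'(z) = 24*z + 34; and q'(z₊) = 12*(z₊ - z₋) = 2*sqrt(145).
Therefore J = (2/i) · 2πi · 1/(2*sqrt(145)) = 2*pi/(sqrt(145)) = 2*sqrt(145)*pi/145

Final answer: 2*sqrt(145)*pi/145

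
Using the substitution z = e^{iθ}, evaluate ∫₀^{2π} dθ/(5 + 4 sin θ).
Call the integral J. The integrand is 2π-periodic and we integrate over a full period, so shifting θ does not change the value (θ → θ + π/2 turns sin θ into cos θ). Hence
  J = ∫₀^{2π} dθ/(5 + 4 cos θ).
Put z = e^{iθ}: then cos θ = (z + 1/z)/2, dθ = dz/(iz), and z runs once counterclockwise around |z| = 1:
  J = ∮_{|z|=1} 1/(5 + 4*(z + 1/z)/2) · dz/(iz) = (2/i) ∮_{|z|=1} dz/(4*z^2 + 10*z + 4).
The roots of 4*z^2 + 10*z + 4 are z = (-5 ± sqrt(5^2 - 4^2))/4, with sqrt(9) = 3; their product is 1, so only z₊ = -1/2 lies inside the unit circle (z₋ = -2 lies outside).
z₊ is a simple zero of q(z) = 4*z^2 + 10*z + 4, so Res(1/q, z₊) = 1/q'(z₊) with q'(z) = 8*z + 10; and q'(z₊) = 4*(z₊ - z₋) = 6.
Therefore J = (2/i) · 2πi · 1/(6) = 2*pi/(3) = 2*pi/3

Final answer: 2*pi/3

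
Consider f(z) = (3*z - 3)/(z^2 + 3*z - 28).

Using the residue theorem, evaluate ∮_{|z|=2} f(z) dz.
By the residue theorem, ∮_C f(z) dz = 2πi · (sum of the residues of f at the poles inside |z| = 2).

The denominator factors as (z + 7)*(z - 4), so the singularities of f are simple poles at z = -7, z = 4.
  |-7|² = 49 > 4 = 2², so this pole is outside the contour.
  |4|² = 16 > 4 = 2², so this pole is outside the contour.

No pole lies inside the contour, so f is analytic on and inside C and the integral is 0 (Cauchy's theorem).

Final answer: 0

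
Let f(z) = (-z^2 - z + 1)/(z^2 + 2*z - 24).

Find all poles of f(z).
{-6, 4}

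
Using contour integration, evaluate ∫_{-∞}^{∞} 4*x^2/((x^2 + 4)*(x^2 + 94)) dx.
2*pi*(-2 + sqrt(94))/45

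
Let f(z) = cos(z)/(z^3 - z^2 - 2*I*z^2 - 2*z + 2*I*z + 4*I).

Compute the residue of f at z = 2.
Write f(z) = P(z)/Q(z) with P(z) = cos(z) and Q(z) = z^3 - z^2 - 2*I*z^2 - 2*z + 2*I*z + 4*I.
The denominator factors as Q(z) = (z + 1)*(z - 2)*(z - 2*I), so z = 2 is a simple zero of Q and P is analytic there; z = 2 is therefore a simple pole and
  Res(f, z₀) = P(z₀)/Q'(z₀).

Q'(z) = 3*z^2 - 2*z - 4*I*z - 2 + 2*I, so Q'(2) = 6 - 6*I.
P(2) = cos(2).

Res(f, 2) = (cos(2))/(6 - 6*I) = (1/12 + I/12)*cos(2)

Final answer: (1/12 + I/12)*cos(2)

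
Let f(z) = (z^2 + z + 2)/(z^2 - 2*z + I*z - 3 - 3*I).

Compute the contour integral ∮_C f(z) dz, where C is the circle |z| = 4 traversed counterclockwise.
pi*(2 + 6*I)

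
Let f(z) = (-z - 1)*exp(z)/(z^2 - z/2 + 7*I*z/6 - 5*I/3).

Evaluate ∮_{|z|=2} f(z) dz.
By the residue theorem, ∮_C f(z) dz = 2πi · (sum of the residues of f at the poles inside |z| = 2).

The denominator factors as (z - 1 - I/3)*(z + 1/2 + 3*I/2), so the singularities of f are simple poles at z = 1 + I/3, z = -1/2 - 3*I/2.
  |1 + I/3|² = 10/9 < 4 = 2², so this pole is inside the contour.
  |-1/2 - 3*I/2|² = 5/2 < 4 = 2², so this pole is inside the contour.

With P(z) = (-z - 1)*exp(z) and Q(z) = z^2 - z/2 + 7*I*z/6 - 5*I/3, each pole is simple, so Res(f, z₀) = P(z₀)/Q'(z₀) with Q'(z) = 2*z - 1/2 + 7*I/6.
  Res(f, 1 + I/3) = P(1 + I/3)/Q'(1 + I/3) = ((-2 - I/3)*exp(1 + I/3))/(3/2 + 11*I/6) = (-65/101 + 57*I/101)*exp(1 + I/3)
  Res(f, -1/2 - 3*I/2) = P(-1/2 - 3*I/2)/Q'(-1/2 - 3*I/2) = ((-1/2 + 3*I/2)*exp(-1/2 - 3*I/2))/(-3/2 - 11*I/6) = (-36/101 - 57*I/101)*exp(-1/2 - 3*I/2)

Sum of residues inside C: (-36/101 - 57*I/101)*exp(-1/2 - 3*I/2) + (-65/101 + 57*I/101)*exp(1 + I/3)
∮_C f(z) dz = 2πi · ((-36/101 - 57*I/101)*exp(-1/2 - 3*I/2) + (-65/101 + 57*I/101)*exp(1 + I/3)) = pi*(-114/101 - 130*I/101)*exp(1 + I/3) + pi*(114/101 - 72*I/101)*exp(-1/2 - 3*I/2)

Final answer: pi*(-114/101 - 130*I/101)*exp(1 + I/3) + pi*(114/101 - 72*I/101)*exp(-1/2 - 3*I/2)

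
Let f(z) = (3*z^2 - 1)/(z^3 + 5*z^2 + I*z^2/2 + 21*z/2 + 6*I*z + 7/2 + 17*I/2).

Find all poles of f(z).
The singularities of f are the zeros of the denominator. Factoring,
  z^3 + 5*z^2 + I*z^2/2 + 21*z/2 + 6*I*z + 7/2 + 17*I/2 = (z + 1 + I)*(z + 1 + 3*I/2)*(z + 3 - 2*I)
so the candidates are z = -1 - I, z = -1 - 3*I/2, z = -3 + 2*I.

Check the numerator P(z) = 3*z^2 - 1 at each one:
  P(-1 - I) = -1 + 6*I ≠ 0, so z = -1 - I is a (simple) pole.
  P(-1 - 3*I/2) = -19/4 + 9*I ≠ 0, so z = -1 - 3*I/2 is a (simple) pole.
  P(-3 + 2*I) = 14 - 36*I ≠ 0, so z = -3 + 2*I is a (simple) pole.

Poles of f: {-3 + 2*I, -1 - 3*I/2, -1 - I}

Final answer: {-3 + 2*I, -1 - 3*I/2, -1 - I}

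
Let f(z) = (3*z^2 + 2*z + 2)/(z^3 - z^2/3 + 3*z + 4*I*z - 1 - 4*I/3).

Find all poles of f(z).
The singularities of f are the zeros of the denominator. Factoring,
  z^3 - z^2/3 + 3*z + 4*I*z - 1 - 4*I/3 = (z + 1 - 2*I)*(z - 1 + 2*I)*(z - 1/3)
so the candidates are z = -1 + 2*I, z = 1 - 2*I, z = 1/3.

Check the numerator P(z) = 3*z^2 + 2*z + 2 at each one:
  P(-1 + 2*I) = -9 - 8*I ≠ 0, so z = -1 + 2*I is a (simple) pole.
  P(1 - 2*I) = -5 - 16*I ≠ 0, so z = 1 - 2*I is a (simple) pole.
  P(1/3) = 3 ≠ 0, so z = 1/3 is a (simple) pole.

Poles of f: {-1 + 2*I, 1/3, 1 - 2*I}

Final answer: {-1 + 2*I, 1/3, 1 - 2*I}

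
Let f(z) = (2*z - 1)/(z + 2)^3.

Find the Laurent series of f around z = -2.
Put w = z - (-2), i.e. z = w - 2. The denominator is w^3, so it suffices to rewrite the numerator in powers of w.

P(z) = 2*z - 1
P(w - 2) = -5 + 2*w

Dividing each term by w^3:
  f = -5/w^3 + 2/w^2

Substituting back w = z + 2:
  f(z) = -5/(z + 2)^3 + 2/(z + 2)^2

The series is finite because the numerator is a polynomial; the negative powers form the principal part.

Final answer: -5/(z + 2)^3 + 2/(z + 2)^2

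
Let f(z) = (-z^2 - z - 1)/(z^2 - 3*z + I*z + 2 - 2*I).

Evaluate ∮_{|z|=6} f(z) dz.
pi*(-2 - 8*I)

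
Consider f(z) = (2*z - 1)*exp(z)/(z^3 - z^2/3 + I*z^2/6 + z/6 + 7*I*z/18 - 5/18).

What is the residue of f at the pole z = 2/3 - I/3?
(11/17 - 7*I/17)*exp(2/3 - I/3)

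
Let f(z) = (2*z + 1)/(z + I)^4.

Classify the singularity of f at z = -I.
Write f(z) = g(z)/(z + I)^4 with g(z) = 2*z + 1.
g is entire and g(-I) = 1 - 2*I ≠ 0, so no factor of (z + I) cancels: the Laurent expansion of f about z = -I starts at the power -4, i.e. lim_{z→z₀} (z - z₀)^4 f(z) = 1 - 2*I is finite and nonzero.
So z = -I is a pole of order 4.

Final answer: pole of order 4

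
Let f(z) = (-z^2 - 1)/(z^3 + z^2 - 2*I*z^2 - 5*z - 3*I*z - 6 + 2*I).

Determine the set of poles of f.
{-2, -1 + I, 2 + I}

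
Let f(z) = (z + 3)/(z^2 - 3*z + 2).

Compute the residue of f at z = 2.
Write f(z) = P(z)/Q(z) with P(z) = z + 3 and Q(z) = z^2 - 3*z + 2.
The denominator factors as Q(z) = (z - 2)*(z - 1), so z = 2 is a simple zero of Q and P is analytic there; z = 2 is therefore a simple pole and
  Res(f, z₀) = P(z₀)/Q'(z₀).

Q'(z) = 2*z - 3, so Q'(2) = 1.
P(2) = 5.

Res(f, 2) = (5)/(1) = 5

Final answer: 5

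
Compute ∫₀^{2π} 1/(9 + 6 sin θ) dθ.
Call the integral J. The integrand is 2π-periodic and we integrate over a full period, so shifting θ does not change the value (θ → θ + π/2 turns sin θ into cos θ). Hence
  J = ∫₀^{2π} dθ/(9 + 6 cos θ).
Put z = e^{iθ}: then cos θ = (z + 1/z)/2, dθ = dz/(iz), and z runs once counterclockwise around |z| = 1:
  J = ∮_{|z|=1} 1/(9 + 6*(z + 1/z)/2) · dz/(iz) = (2/i) ∮_{|z|=1} dz/(6*z^2 + 18*z + 6).
The roots of 6*z^2 + 18*z + 6 are z = (-9 ± sqrt(9^2 - 6^2))/6, with sqrt(45) = 3*sqrt(5); their product is 1, so only z₊ = -3/2 + sqrt(5)/2 lies inside the unit circle (z₋ = -3/2 - sqrt(5)/2 lies outside).
z₊ is a simple zero of q(z) = 6*z^2 + 18*z + 6, so Res(1/q, z₊) = 1/q'(z₊) with q'(z) = 12*z + 18; and q'(z₊) = 6*(z₊ - z₋) = 6*sqrt(5).
Therefore J = (2/i) · 2πi · 1/(6*sqrt(5)) = 2*pi/(3*sqrt(5)) = 2*sqrt(5)*pi/15

Final answer: 2*sqrt(5)*pi/15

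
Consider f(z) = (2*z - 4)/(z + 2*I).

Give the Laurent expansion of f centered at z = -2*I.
Put w = z - (-2*I), i.e. z = w - 2*I. The denominator is w, so it suffices to rewrite the numerator in powers of w.

P(z) = 2*z - 4
P(w - 2*I) = -4 - 4*I + 2*w

Dividing each term by w:
  f = (-4 - 4*I)/w + 2

Substituting back w = z + 2*I:
  f(z) = (-4 - 4*I)/(z + 2*I) + 2

The series is finite because the numerator is a polynomial; the negative powers form the principal part, and the coefficient of 1/(z + 2*I) gives Res(f, -2*I) = -4 - 4*I.

Final answer: (-4 - 4*I)/(z + 2*I) + 2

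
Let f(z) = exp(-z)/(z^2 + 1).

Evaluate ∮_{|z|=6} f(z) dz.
By the residue theorem, ∮_C f(z) dz = 2πi · (sum of the residues of f at the poles inside |z| = 6).

The denominator factors as (z + I)*(z - I), so the singularities of f are simple poles at z = -I, z = I.
  |-I|² = 1 < 36 = 6², so this pole is inside the contour.
  |I|² = 1 < 36 = 6², so this pole is inside the contour.

With P(z) = exp(-z) and Q(z) = z^2 + 1, each pole is simple, so Res(f, z₀) = P(z₀)/Q'(z₀) with Q'(z) = 2*z.
  Res(f, -I) = P(-I)/Q'(-I) = (exp(I))/(-2*I) = I*exp(I)/2
  Res(f, I) = P(I)/Q'(I) = (exp(-I))/(2*I) = -I*exp(-I)/2

Sum of residues inside C: -I*exp(-I)/2 + I*exp(I)/2
∮_C f(z) dz = 2πi · (-I*exp(-I)/2 + I*exp(I)/2) = -pi*exp(I) + pi*exp(-I)

Final answer: -pi*exp(I) + pi*exp(-I)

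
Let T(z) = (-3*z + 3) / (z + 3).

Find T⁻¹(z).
Set w = T(z) = (-3*z + 3) / (z + 3) and solve for z:
  w*(z + 3) = -3*z + 3
  3*w + z*(w + 3) - 3 = 0
  z*(w + 3) = 3 - 3*w
  z = (3*w - 3)/(-w - 3)
Renaming the variable, T⁻¹(z) = (3*z - 3)/(-z - 3) = (-3*z + 3)/(z + 3).
(Check: ad - bc = -12 ≠ 0, so T is invertible.)

Final answer: (-3*z + 3)/(z + 3)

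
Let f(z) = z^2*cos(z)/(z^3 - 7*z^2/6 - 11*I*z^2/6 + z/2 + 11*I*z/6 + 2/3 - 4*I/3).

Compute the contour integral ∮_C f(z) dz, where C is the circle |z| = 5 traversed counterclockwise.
pi*(18/29 - 42*I/29)*cosh(1) + pi*(-1008/2465 + 496*I/2465)*cos(2/3 - 2*I/3) + pi*(-18/85 + 276*I/85)*cos(1/2 + 3*I/2)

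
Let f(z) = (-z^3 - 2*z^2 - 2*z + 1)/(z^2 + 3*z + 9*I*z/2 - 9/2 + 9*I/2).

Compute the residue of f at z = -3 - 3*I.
Write f(z) = P(z)/Q(z) with P(z) = -z^3 - 2*z^2 - 2*z + 1 and Q(z) = z^2 + 3*z + 9*I*z/2 - 9/2 + 9*I/2.
The denominator factors as Q(z) = (z + 3 + 3*I)*(z + 3*I/2), so z = -3 - 3*I is a simple zero of Q and P is analytic there; z = -3 - 3*I is therefore a simple pole and
  Res(f, z₀) = P(z₀)/Q'(z₀).

Q'(z) = 2*z + 3 + 9*I/2, so Q'(-3 - 3*I) = -3 - 3*I/2.
P(-3 - 3*I) = -47 + 24*I.

Res(f, -3 - 3*I) = (-47 + 24*I)/(-3 - 3*I/2) = 28/3 - 38*I/3

Final answer: 28/3 - 38*I/3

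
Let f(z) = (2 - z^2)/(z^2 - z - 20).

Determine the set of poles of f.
The singularities of f are the zeros of the denominator. Factoring,
  z^2 - z - 20 = (z - 5)*(z + 4)
so the candidates are z = 5, z = -4.

Check the numerator P(z) = 2 - z^2 at each one:
  P(5) = -23 ≠ 0, so z = 5 is a (simple) pole.
  P(-4) = -14 ≠ 0, so z = -4 is a (simple) pole.

Poles of f: {-4, 5}

Final answer: {-4, 5}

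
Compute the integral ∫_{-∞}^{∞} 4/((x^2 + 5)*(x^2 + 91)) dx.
Let f(z) = 4/((z^2 + 5)*(z^2 + 91)). The denominator has no real zeros and deg Q - deg P = 4 ≥ 2, so the integral of f over the upper semicircle |z| = R tends to 0 as R → ∞. Closing the contour in the upper half-plane,
  ∫_{-∞}^{∞} f(x) dx = 2πi · Σ Res(f, z_k)  over the poles with Im z_k > 0.

Zeros of the denominator: z^2 + 5 = 0 gives z = ±sqrt(5)*I; z^2 + 91 = 0 gives z = ±sqrt(91)*I.
Upper half-plane: z = sqrt(5)*I, z = sqrt(91)*I (simple).

Each pole is a simple zero of Q(z) = z^4 + 96*z^2 + 455, so Res(f, z₀) = P(z₀)/Q'(z₀) with P(z) = 4, Q'(z) = 4*z^3 + 192*z:
  Res(f, sqrt(5)*I) = (4)/(172*sqrt(5)*I) = -sqrt(5)*I/215
  Res(f, sqrt(91)*I) = (4)/(-172*sqrt(91)*I) = sqrt(91)*I/3913

Sum of residues: I*(-sqrt(5)/215 + sqrt(91)/3913)
∫_{-∞}^{∞} f(x) dx = 2πi · (I*(-sqrt(5)/215 + sqrt(91)/3913)) = 2*pi*(-5*sqrt(91) + 91*sqrt(5))/19565

Final answer: 2*pi*(-5*sqrt(91) + 91*sqrt(5))/19565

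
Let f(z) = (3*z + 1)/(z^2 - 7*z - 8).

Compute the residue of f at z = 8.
Write f(z) = P(z)/Q(z) with P(z) = 3*z + 1 and Q(z) = z^2 - 7*z - 8.
The denominator factors as Q(z) = (z + 1)*(z - 8), so z = 8 is a simple zero of Q and P is analytic there; z = 8 is therefore a simple pole and
  Res(f, z₀) = P(z₀)/Q'(z₀).

Q'(z) = 2*z - 7, so Q'(8) = 9.
P(8) = 25.

Res(f, 8) = (25)/(9) = 25/9

Final answer: 25/9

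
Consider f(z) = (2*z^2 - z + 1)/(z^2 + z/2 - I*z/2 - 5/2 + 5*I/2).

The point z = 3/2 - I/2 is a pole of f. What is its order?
Factor the denominator:
  z^2 + z/2 - I*z/2 - 5/2 + 5*I/2 = (z - 3/2 + I/2)*(z + 2 - I)

The numerator P(z) = 2*z^2 - z + 1 has P(3/2 - I/2) = 7/2 - 5*I/2 ≠ 0, so no factor of (z - 3/2 + I/2) cancels.
Near z = 3/2 - I/2 we can therefore write f(z) = g(z)/(z - 3/2 + I/2) with g analytic at 3/2 - I/2 and g(3/2 - I/2) ≠ 0 (g is the numerator divided by the remaining denominator factors).

Hence z = 3/2 - I/2 is a pole of order 1.

Final answer: 1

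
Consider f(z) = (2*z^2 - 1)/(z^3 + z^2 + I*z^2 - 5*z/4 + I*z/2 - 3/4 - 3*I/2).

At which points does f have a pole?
{-3/2, -1/2 - I, 1}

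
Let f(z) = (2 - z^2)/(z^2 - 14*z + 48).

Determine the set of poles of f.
The singularities of f are the zeros of the denominator. Factoring,
  z^2 - 14*z + 48 = (z - 6)*(z - 8)
so the candidates are z = 6, z = 8.

Check the numerator P(z) = 2 - z^2 at each one:
  P(6) = -34 ≠ 0, so z = 6 is a (simple) pole.
  P(8) = -62 ≠ 0, so z = 8 is a (simple) pole.

Poles of f: {6, 8}

Final answer: {6, 8}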